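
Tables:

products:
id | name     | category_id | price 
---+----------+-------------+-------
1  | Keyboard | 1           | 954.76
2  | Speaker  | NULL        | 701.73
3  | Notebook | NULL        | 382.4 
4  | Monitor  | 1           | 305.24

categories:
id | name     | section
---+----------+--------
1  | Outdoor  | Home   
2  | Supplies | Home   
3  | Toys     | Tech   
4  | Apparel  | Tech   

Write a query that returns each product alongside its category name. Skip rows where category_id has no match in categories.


INNER JOIN keeps only products rows whose category_id matches an id in categories. Walk through each product:
  - product 1 (Keyboard): category_id=1 -> matches Outdoor
  - product 2 (Speaker): category_id=NULL, no match -> dropped
  - product 3 (Notebook): category_id=NULL, no match -> dropped
  - product 4 (Monitor): category_id=1 -> matches Outdoor
So 2 of 4 rows are dropped.

SQL:
SELECT a.name, b.name AS category
FROM products a
INNER JOIN categories b ON a.category_id = b.id

Result:
name     | category
---------+---------
Keyboard | Outdoor 
Monitor  | Outdoor 


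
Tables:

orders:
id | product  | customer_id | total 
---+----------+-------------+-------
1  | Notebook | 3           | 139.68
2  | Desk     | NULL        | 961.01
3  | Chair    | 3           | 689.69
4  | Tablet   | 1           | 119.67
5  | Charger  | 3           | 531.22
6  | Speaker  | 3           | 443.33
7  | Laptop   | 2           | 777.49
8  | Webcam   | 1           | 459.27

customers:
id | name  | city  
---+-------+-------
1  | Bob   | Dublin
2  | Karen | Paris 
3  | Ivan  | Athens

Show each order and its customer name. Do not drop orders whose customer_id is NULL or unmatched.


LEFT JOIN keeps every row from orders (the left table); where customer_id has no match in customers, the customer columns become NULL. Walk through each order:
  - order 1 (Notebook): customer_id=3 -> matches Ivan
  - order 2 (Desk): customer_id=NULL, no match -> kept with NULL
  - order 3 (Chair): customer_id=3 -> matches Ivan
  - order 4 (Tablet): customer_id=1 -> matches Bob
  - order 5 (Charger): customer_id=3 -> matches Ivan
  - order 6 (Speaker): customer_id=3 -> matches Ivan
  - order 7 (Laptop): customer_id=2 -> matches Karen
  - order 8 (Webcam): customer_id=1 -> matches Bob
All 8 rows appear; 1 has NULL customer.

SQL:
SELECT a.product, b.name AS customer
FROM orders a
LEFT JOIN customers b ON a.customer_id = b.id

Result:
product  | customer
---------+---------
Notebook | Ivan    
Desk     | NULL    
Chair    | Ivan    
Tablet   | Bob     
Charger  | Ivan    
Speaker  | Ivan    
Laptop   | Karen   
Webcam   | Bob     


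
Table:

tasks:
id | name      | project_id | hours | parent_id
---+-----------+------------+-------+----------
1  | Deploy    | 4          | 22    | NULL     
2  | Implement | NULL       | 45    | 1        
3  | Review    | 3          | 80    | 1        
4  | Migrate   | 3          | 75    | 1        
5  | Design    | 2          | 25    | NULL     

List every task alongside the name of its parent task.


This is a self-join: tasks is joined to a second copy of itself, matching each row's parent_id to another row's id. Use LEFT JOIN so rows with parent_id=NULL are kept.
  - task 1 (Deploy): parent_id=NULL -> NULL
  - task 2 (Implement): parent_id=1 -> Deploy
  - task 3 (Review): parent_id=1 -> Deploy
  - task 4 (Migrate): parent_id=1 -> Deploy
  - task 5 (Design): parent_id=NULL -> NULL

SQL:
SELECT a.name AS item, b.name AS parent
FROM tasks a
LEFT JOIN tasks b ON a.parent_id = b.id

Result:
item      | parent
----------+-------
Deploy    | NULL  
Implement | Deploy
Review    | Deploy
Migrate   | Deploy
Design    | NULL  


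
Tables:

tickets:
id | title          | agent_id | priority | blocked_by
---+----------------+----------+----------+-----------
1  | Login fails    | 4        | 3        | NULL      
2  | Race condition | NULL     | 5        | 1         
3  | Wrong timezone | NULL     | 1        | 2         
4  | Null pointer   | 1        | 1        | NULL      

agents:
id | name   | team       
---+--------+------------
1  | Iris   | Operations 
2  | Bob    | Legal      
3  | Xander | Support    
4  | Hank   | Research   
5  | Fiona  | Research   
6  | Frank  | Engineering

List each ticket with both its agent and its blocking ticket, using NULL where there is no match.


Two LEFT JOINs from the same base table tickets: one to agents via agent_id, one to tickets itself via blocked_by. Both are LEFT so every ticket is preserved.
Match against agents:
  - ticket 1 (Login fails): agent_id=4 -> matches Hank
  - ticket 2 (Race condition): agent_id=NULL, no match -> kept with NULL
  - ticket 3 (Wrong timezone): agent_id=NULL, no match -> kept with NULL
  - ticket 4 (Null pointer): agent_id=1 -> matches Iris
Match against tickets (self):
  - ticket 1 (Login fails): blocked_by=NULL -> NULL
  - ticket 2 (Race condition): blocked_by=1 -> Login fails
  - ticket 3 (Wrong timezone): blocked_by=2 -> Race condition
  - ticket 4 (Null pointer): blocked_by=NULL -> NULL

SQL:
SELECT a.title, b.name AS agent, c.title AS blocked_by
FROM tickets a
LEFT JOIN agents b ON a.agent_id = b.id
LEFT JOIN tickets c ON a.blocked_by = c.id

Result:
title          | agent | blocked_by    
---------------+-------+---------------
Login fails    | Hank  | NULL          
Race condition | NULL  | Login fails   
Wrong timezone | NULL  | Race condition
Null pointer   | Iris  | NULL          


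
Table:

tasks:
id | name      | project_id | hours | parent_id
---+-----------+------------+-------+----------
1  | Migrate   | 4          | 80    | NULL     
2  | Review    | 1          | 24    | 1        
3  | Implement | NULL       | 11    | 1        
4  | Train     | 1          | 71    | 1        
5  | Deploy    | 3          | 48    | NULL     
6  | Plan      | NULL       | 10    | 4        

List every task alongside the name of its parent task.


This is a self-join: tasks is joined to a second copy of itself, matching each row's parent_id to another row's id. Use LEFT JOIN so rows with parent_id=NULL are kept.
  - task 1 (Migrate): parent_id=NULL -> NULL
  - task 2 (Review): parent_id=1 -> Migrate
  - task 3 (Implement): parent_id=1 -> Migrate
  - task 4 (Train): parent_id=1 -> Migrate
  - task 5 (Deploy): parent_id=NULL -> NULL
  - task 6 (Plan): parent_id=4 -> Train

SQL:
SELECT a.name AS item, b.name AS parent
FROM tasks a
LEFT JOIN tasks b ON a.parent_id = b.id

Result:
item      | parent 
----------+--------
Migrate   | NULL   
Review    | Migrate
Implement | Migrate
Train     | Migrate
Deploy    | NULL   
Plan      | Train  


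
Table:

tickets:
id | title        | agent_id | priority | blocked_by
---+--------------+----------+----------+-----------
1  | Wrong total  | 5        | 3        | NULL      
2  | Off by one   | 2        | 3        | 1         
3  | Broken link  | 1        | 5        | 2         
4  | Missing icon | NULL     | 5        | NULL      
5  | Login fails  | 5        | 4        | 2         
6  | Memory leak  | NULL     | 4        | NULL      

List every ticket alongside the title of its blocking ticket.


This is a self-join: tickets is joined to a second copy of itself, matching each row's blocked_by to another row's id. Use LEFT JOIN so rows with blocked_by=NULL are kept.
  - ticket 1 (Wrong total): blocked_by=NULL -> NULL
  - ticket 2 (Off by one): blocked_by=1 -> Wrong total
  - ticket 3 (Broken link): blocked_by=2 -> Off by one
  - ticket 4 (Missing icon): blocked_by=NULL -> NULL
  - ticket 5 (Login fails): blocked_by=2 -> Off by one
  - ticket 6 (Memory leak): blocked_by=NULL -> NULL

SQL:
SELECT a.title AS item, b.title AS blocked_by
FROM tickets a
LEFT JOIN tickets b ON a.blocked_by = b.id

Result:
item         | blocked_by 
-------------+------------
Wrong total  | NULL       
Off by one   | Wrong total
Broken link  | Off by one 
Missing icon | NULL       
Login fails  | Off by one 
Memory leak  | NULL       


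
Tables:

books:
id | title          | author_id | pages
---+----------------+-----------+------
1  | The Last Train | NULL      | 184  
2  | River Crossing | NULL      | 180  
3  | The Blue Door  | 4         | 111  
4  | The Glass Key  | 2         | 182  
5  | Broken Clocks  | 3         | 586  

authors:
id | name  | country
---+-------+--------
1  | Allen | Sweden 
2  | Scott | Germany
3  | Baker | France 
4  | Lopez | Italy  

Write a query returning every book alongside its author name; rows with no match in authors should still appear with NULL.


LEFT JOIN keeps every row from books (the left table); where author_id has no match in authors, the author columns become NULL. Walk through each book:
  - book 1 (The Last Train): author_id=NULL, no match -> kept with NULL
  - book 2 (River Crossing): author_id=NULL, no match -> kept with NULL
  - book 3 (The Blue Door): author_id=4 -> matches Lopez
  - book 4 (The Glass Key): author_id=2 -> matches Scott
  - book 5 (Broken Clocks): author_id=3 -> matches Baker
All 5 rows appear; 2 have NULL author.

SQL:
SELECT a.title, b.name AS author
FROM books a
LEFT JOIN authors b ON a.author_id = b.id

Result:
title          | author
---------------+-------
The Last Train | NULL  
River Crossing | NULL  
The Blue Door  | Lopez 
The Glass Key  | Scott 
Broken Clocks  | Baker 


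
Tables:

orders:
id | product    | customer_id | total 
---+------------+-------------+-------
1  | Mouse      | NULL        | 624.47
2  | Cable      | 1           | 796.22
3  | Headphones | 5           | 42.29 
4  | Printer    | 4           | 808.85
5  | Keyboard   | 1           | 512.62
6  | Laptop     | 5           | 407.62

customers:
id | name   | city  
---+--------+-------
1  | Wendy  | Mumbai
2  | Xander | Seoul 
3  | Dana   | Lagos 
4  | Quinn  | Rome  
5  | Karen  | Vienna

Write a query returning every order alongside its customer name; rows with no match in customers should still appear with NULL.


LEFT JOIN keeps every row from orders (the left table); where customer_id has no match in customers, the customer columns become NULL. Walk through each order:
  - order 1 (Mouse): customer_id=NULL, no match -> kept with NULL
  - order 2 (Cable): customer_id=1 -> matches Wendy
  - order 3 (Headphones): customer_id=5 -> matches Karen
  - order 4 (Printer): customer_id=4 -> matches Quinn
  - order 5 (Keyboard): customer_id=1 -> matches Wendy
  - order 6 (Laptop): customer_id=5 -> matches Karen
All 6 rows appear; 1 has NULL customer.

SQL:
SELECT a.product, b.name AS customer
FROM orders a
LEFT JOIN customers b ON a.customer_id = b.id

Result:
product    | customer
-----------+---------
Mouse      | NULL    
Cable      | Wendy   
Headphones | Karen   
Printer    | Quinn   
Keyboard   | Wendy   
Laptop     | Karen   


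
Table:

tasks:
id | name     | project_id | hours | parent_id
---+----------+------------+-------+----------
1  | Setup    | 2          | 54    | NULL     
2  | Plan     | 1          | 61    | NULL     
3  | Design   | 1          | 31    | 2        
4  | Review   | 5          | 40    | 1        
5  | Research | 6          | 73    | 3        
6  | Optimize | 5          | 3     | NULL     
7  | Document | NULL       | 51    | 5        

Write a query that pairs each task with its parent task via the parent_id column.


This is a self-join: tasks is joined to a second copy of itself, matching each row's parent_id to another row's id. Use LEFT JOIN so rows with parent_id=NULL are kept.
  - task 1 (Setup): parent_id=NULL -> NULL
  - task 2 (Plan): parent_id=NULL -> NULL
  - task 3 (Design): parent_id=2 -> Plan
  - task 4 (Review): parent_id=1 -> Setup
  - task 5 (Research): parent_id=3 -> Design
  - task 6 (Optimize): parent_id=NULL -> NULL
  - task 7 (Document): parent_id=5 -> Research

SQL:
SELECT a.name AS item, b.name AS parent
FROM tasks a
LEFT JOIN tasks b ON a.parent_id = b.id

Result:
item     | parent  
---------+---------
Setup    | NULL    
Plan     | NULL    
Design   | Plan    
Review   | Setup   
Research | Design  
Optimize | NULL    
Document | Research


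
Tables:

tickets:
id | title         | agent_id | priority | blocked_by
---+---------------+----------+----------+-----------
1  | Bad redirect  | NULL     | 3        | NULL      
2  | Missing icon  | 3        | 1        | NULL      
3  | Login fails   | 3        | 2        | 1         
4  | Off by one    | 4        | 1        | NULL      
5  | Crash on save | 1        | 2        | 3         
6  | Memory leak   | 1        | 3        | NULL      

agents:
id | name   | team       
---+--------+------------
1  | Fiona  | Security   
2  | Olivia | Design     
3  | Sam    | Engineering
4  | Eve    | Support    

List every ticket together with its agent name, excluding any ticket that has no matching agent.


INNER JOIN keeps only tickets rows whose agent_id matches an id in agents. Walk through each ticket:
  - ticket 1 (Bad redirect): agent_id=NULL, no match -> dropped
  - ticket 2 (Missing icon): agent_id=3 -> matches Sam
  - ticket 3 (Login fails): agent_id=3 -> matches Sam
  - ticket 4 (Off by one): agent_id=4 -> matches Eve
  - ticket 5 (Crash on save): agent_id=1 -> matches Fiona
  - ticket 6 (Memory leak): agent_id=1 -> matches Fiona
So 1 of 6 rows is dropped.

SQL:
SELECT a.title, b.name AS agent
FROM tickets a
INNER JOIN agents b ON a.agent_id = b.id

Result:
title         | agent
--------------+------
Missing icon  | Sam  
Login fails   | Sam  
Off by one    | Eve  
Crash on save | Fiona
Memory leak   | Fiona


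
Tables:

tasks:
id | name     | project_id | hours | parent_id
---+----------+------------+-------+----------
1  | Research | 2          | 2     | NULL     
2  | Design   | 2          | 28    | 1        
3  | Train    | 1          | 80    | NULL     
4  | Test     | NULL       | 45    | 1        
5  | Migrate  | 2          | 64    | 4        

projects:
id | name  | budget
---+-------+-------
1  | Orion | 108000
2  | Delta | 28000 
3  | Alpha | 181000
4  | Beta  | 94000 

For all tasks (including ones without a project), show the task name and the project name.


LEFT JOIN keeps every row from tasks (the left table); where project_id has no match in projects, the project columns become NULL. Walk through each task:
  - task 1 (Research): project_id=2 -> matches Delta
  - task 2 (Design): project_id=2 -> matches Delta
  - task 3 (Train): project_id=1 -> matches Orion
  - task 4 (Test): project_id=NULL, no match -> kept with NULL
  - task 5 (Migrate): project_id=2 -> matches Delta
All 5 rows appear; 1 has NULL project.

SQL:
SELECT a.name, b.name AS project
FROM tasks a
LEFT JOIN projects b ON a.project_id = b.id

Result:
name     | project
---------+--------
Research | Delta  
Design   | Delta  
Train    | Orion  
Test     | NULL   
Migrate  | Delta  


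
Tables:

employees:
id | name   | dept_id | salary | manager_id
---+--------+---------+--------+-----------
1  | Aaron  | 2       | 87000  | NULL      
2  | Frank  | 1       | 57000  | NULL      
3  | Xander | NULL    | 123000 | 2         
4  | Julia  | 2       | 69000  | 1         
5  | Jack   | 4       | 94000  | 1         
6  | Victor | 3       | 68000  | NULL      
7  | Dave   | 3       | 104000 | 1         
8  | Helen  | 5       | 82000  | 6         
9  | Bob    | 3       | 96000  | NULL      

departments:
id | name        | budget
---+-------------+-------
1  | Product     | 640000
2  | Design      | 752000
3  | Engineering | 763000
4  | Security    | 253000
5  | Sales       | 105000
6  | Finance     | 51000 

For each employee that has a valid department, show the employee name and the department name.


INNER JOIN keeps only employees rows whose dept_id matches an id in departments. Walk through each employee:
  - employee 1 (Aaron): dept_id=2 -> matches Design
  - employee 2 (Frank): dept_id=1 -> matches Product
  - employee 3 (Xander): dept_id=NULL, no match -> dropped
  - employee 4 (Julia): dept_id=2 -> matches Design
  - employee 5 (Jack): dept_id=4 -> matches Security
  - employee 6 (Victor): dept_id=3 -> matches Engineering
  - employee 7 (Dave): dept_id=3 -> matches Engineering
  - employee 8 (Helen): dept_id=5 -> matches Sales
  - employee 9 (Bob): dept_id=3 -> matches Engineering
So 1 of 9 rows is dropped.

SQL:
SELECT a.name, b.name AS department
FROM employees a
INNER JOIN departments b ON a.dept_id = b.id

Result:
name   | department 
-------+------------
Aaron  | Design     
Frank  | Product    
Julia  | Design     
Jack   | Security   
Victor | Engineering
Dave   | Engineering
Helen  | Sales      
Bob    | Engineering


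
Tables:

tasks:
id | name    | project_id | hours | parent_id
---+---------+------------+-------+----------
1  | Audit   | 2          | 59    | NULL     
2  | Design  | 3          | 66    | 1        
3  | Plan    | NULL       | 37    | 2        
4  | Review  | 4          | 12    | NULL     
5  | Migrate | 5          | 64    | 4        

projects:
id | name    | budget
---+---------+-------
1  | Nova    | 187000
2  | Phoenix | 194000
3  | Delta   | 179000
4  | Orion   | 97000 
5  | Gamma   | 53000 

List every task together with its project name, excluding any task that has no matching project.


INNER JOIN keeps only tasks rows whose project_id matches an id in projects. Walk through each task:
  - task 1 (Audit): project_id=2 -> matches Phoenix
  - task 2 (Design): project_id=3 -> matches Delta
  - task 3 (Plan): project_id=NULL, no match -> dropped
  - task 4 (Review): project_id=4 -> matches Orion
  - task 5 (Migrate): project_id=5 -> matches Gamma
So 1 of 5 rows is dropped.

SQL:
SELECT a.name, b.name AS project
FROM tasks a
INNER JOIN projects b ON a.project_id = b.id

Result:
name    | project
--------+--------
Audit   | Phoenix
Design  | Delta  
Review  | Orion  
Migrate | Gamma  


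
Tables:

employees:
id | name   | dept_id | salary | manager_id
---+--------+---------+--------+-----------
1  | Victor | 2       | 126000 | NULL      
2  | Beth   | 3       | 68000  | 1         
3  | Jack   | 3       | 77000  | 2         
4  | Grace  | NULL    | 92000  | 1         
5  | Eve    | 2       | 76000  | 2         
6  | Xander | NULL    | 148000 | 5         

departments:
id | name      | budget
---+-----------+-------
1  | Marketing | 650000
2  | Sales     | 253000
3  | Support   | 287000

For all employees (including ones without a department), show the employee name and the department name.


LEFT JOIN keeps every row from employees (the left table); where dept_id has no match in departments, the department columns become NULL. Walk through each employee:
  - employee 1 (Victor): dept_id=2 -> matches Sales
  - employee 2 (Beth): dept_id=3 -> matches Support
  - employee 3 (Jack): dept_id=3 -> matches Support
  - employee 4 (Grace): dept_id=NULL, no match -> kept with NULL
  - employee 5 (Eve): dept_id=2 -> matches Sales
  - employee 6 (Xander): dept_id=NULL, no match -> kept with NULL
All 6 rows appear; 2 have NULL department.

SQL:
SELECT a.name, b.name AS department
FROM employees a
LEFT JOIN departments b ON a.dept_id = b.id

Result:
name   | department
-------+-----------
Victor | Sales     
Beth   | Support   
Jack   | Support   
Grace  | NULL      
Eve    | Sales     
Xander | NULL      


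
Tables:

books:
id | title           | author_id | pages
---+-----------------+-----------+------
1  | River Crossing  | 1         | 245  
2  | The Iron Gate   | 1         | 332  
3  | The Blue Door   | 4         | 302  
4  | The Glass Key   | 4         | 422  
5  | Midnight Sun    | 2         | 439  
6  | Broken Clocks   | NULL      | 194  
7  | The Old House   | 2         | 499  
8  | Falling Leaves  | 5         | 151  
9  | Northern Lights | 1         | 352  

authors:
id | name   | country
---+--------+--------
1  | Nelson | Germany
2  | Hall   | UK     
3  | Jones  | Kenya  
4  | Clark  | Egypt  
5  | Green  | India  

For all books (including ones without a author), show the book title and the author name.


LEFT JOIN keeps every row from books (the left table); where author_id has no match in authors, the author columns become NULL. Walk through each book:
  - book 1 (River Crossing): author_id=1 -> matches Nelson
  - book 2 (The Iron Gate): author_id=1 -> matches Nelson
  - book 3 (The Blue Door): author_id=4 -> matches Clark
  - book 4 (The Glass Key): author_id=4 -> matches Clark
  - book 5 (Midnight Sun): author_id=2 -> matches Hall
  - book 6 (Broken Clocks): author_id=NULL, no match -> kept with NULL
  - book 7 (The Old House): author_id=2 -> matches Hall
  - book 8 (Falling Leaves): author_id=5 -> matches Green
  - book 9 (Northern Lights): author_id=1 -> matches Nelson
All 9 rows appear; 1 has NULL author.

SQL:
SELECT a.title, b.name AS author
FROM books a
LEFT JOIN authors b ON a.author_id = b.id

Result:
title           | author
----------------+-------
River Crossing  | Nelson
The Iron Gate   | Nelson
The Blue Door   | Clark 
The Glass Key   | Clark 
Midnight Sun    | Hall  
Broken Clocks   | NULL  
The Old House   | Hall  
Falling Leaves  | Green 
Northern Lights | Nelson


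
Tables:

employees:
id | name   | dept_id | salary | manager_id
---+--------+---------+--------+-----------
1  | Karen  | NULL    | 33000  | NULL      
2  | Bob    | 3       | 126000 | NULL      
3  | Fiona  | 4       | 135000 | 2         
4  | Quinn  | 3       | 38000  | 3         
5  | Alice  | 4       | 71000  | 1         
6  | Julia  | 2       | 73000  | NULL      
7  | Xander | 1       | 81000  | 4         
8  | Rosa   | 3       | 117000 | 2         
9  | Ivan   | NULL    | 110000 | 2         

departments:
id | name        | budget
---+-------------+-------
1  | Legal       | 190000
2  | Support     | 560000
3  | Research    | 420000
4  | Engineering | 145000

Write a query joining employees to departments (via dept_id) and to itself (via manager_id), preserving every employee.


Two LEFT JOINs from the same base table employees: one to departments via dept_id, one to employees itself via manager_id. Both are LEFT so every employee is preserved.
Match against departments:
  - employee 1 (Karen): dept_id=NULL, no match -> kept with NULL
  - employee 2 (Bob): dept_id=3 -> matches Research
  - employee 3 (Fiona): dept_id=4 -> matches Engineering
  - employee 4 (Quinn): dept_id=3 -> matches Research
  - employee 5 (Alice): dept_id=4 -> matches Engineering
  - employee 6 (Julia): dept_id=2 -> matches Support
  - employee 7 (Xander): dept_id=1 -> matches Legal
  - employee 8 (Rosa): dept_id=3 -> matches Research
  - employee 9 (Ivan): dept_id=NULL, no match -> kept with NULL
Match against employees (self):
  - employee 1 (Karen): manager_id=NULL -> NULL
  - employee 2 (Bob): manager_id=NULL -> NULL
  - employee 3 (Fiona): manager_id=2 -> Bob
  - employee 4 (Quinn): manager_id=3 -> Fiona
  - employee 5 (Alice): manager_id=1 -> Karen
  - employee 6 (Julia): manager_id=NULL -> NULL
  - employee 7 (Xander): manager_id=4 -> Quinn
  - employee 8 (Rosa): manager_id=2 -> Bob
  - employee 9 (Ivan): manager_id=2 -> Bob

SQL:
SELECT a.name, b.name AS department, c.name AS manager
FROM employees a
LEFT JOIN departments b ON a.dept_id = b.id
LEFT JOIN employees c ON a.manager_id = c.id

Result:
name   | department  | manager
-------+-------------+--------
Karen  | NULL        | NULL   
Bob    | Research    | NULL   
Fiona  | Engineering | Bob    
Quinn  | Research    | Fiona  
Alice  | Engineering | Karen  
Julia  | Support     | NULL   
Xander | Legal       | Quinn  
Rosa   | Research    | Bob    
Ivan   | NULL        | Bob    


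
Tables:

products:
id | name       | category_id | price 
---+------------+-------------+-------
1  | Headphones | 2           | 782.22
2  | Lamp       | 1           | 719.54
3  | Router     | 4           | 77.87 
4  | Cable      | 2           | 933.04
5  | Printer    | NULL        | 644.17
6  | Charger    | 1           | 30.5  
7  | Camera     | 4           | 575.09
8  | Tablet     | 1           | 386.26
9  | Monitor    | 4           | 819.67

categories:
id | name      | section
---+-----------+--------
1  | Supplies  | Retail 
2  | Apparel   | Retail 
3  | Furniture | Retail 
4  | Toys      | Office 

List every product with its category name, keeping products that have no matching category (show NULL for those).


LEFT JOIN keeps every row from products (the left table); where category_id has no match in categories, the category columns become NULL. Walk through each product:
  - product 1 (Headphones): category_id=2 -> matches Apparel
  - product 2 (Lamp): category_id=1 -> matches Supplies
  - product 3 (Router): category_id=4 -> matches Toys
  - product 4 (Cable): category_id=2 -> matches Apparel
  - product 5 (Printer): category_id=NULL, no match -> kept with NULL
  - product 6 (Charger): category_id=1 -> matches Supplies
  - product 7 (Camera): category_id=4 -> matches Toys
  - product 8 (Tablet): category_id=1 -> matches Supplies
  - product 9 (Monitor): category_id=4 -> matches Toys
All 9 rows appear; 1 has NULL category.

SQL:
SELECT a.name, b.name AS category
FROM products a
LEFT JOIN categories b ON a.category_id = b.id

Result:
name       | category
-----------+---------
Headphones | Apparel 
Lamp       | Supplies
Router     | Toys    
Cable      | Apparel 
Printer    | NULL    
Charger    | Supplies
Camera     | Toys    
Tablet     | Supplies
Monitor    | Toys    


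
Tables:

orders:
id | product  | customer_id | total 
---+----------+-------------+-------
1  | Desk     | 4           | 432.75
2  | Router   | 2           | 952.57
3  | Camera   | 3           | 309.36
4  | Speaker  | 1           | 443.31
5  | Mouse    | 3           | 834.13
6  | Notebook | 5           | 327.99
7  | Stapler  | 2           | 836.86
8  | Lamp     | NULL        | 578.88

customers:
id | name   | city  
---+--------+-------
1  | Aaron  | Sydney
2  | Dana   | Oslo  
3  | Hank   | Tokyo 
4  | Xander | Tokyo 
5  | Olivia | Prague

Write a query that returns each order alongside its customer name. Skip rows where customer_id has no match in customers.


INNER JOIN keeps only orders rows whose customer_id matches an id in customers. Walk through each order:
  - order 1 (Desk): customer_id=4 -> matches Xander
  - order 2 (Router): customer_id=2 -> matches Dana
  - order 3 (Camera): customer_id=3 -> matches Hank
  - order 4 (Speaker): customer_id=1 -> matches Aaron
  - order 5 (Mouse): customer_id=3 -> matches Hank
  - order 6 (Notebook): customer_id=5 -> matches Olivia
  - order 7 (Stapler): customer_id=2 -> matches Dana
  - order 8 (Lamp): customer_id=NULL, no match -> dropped
So 1 of 8 rows is dropped.

SQL:
SELECT a.product, b.name AS customer
FROM orders a
INNER JOIN customers b ON a.customer_id = b.id

Result:
product  | customer
---------+---------
Desk     | Xander  
Router   | Dana    
Camera   | Hank    
Speaker  | Aaron   
Mouse    | Hank    
Notebook | Olivia  
Stapler  | Dana    


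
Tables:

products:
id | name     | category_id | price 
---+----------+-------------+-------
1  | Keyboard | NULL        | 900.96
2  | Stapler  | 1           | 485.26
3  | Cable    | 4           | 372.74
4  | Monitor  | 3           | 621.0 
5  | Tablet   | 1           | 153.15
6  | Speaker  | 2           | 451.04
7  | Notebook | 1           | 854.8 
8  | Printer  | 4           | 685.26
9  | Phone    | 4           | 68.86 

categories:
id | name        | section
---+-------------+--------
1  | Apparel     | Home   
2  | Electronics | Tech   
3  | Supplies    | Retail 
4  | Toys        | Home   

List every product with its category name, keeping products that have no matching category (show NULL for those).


LEFT JOIN keeps every row from products (the left table); where category_id has no match in categories, the category columns become NULL. Walk through each product:
  - product 1 (Keyboard): category_id=NULL, no match -> kept with NULL
  - product 2 (Stapler): category_id=1 -> matches Apparel
  - product 3 (Cable): category_id=4 -> matches Toys
  - product 4 (Monitor): category_id=3 -> matches Supplies
  - product 5 (Tablet): category_id=1 -> matches Apparel
  - product 6 (Speaker): category_id=2 -> matches Electronics
  - product 7 (Notebook): category_id=1 -> matches Apparel
  - product 8 (Printer): category_id=4 -> matches Toys
  - product 9 (Phone): category_id=4 -> matches Toys
All 9 rows appear; 1 has NULL category.

SQL:
SELECT a.name, b.name AS category
FROM products a
LEFT JOIN categories b ON a.category_id = b.id

Result:
name     | category   
---------+------------
Keyboard | NULL       
Stapler  | Apparel    
Cable    | Toys       
Monitor  | Supplies   
Tablet   | Apparel    
Speaker  | Electronics
Notebook | Apparel    
Printer  | Toys       
Phone    | Toys       


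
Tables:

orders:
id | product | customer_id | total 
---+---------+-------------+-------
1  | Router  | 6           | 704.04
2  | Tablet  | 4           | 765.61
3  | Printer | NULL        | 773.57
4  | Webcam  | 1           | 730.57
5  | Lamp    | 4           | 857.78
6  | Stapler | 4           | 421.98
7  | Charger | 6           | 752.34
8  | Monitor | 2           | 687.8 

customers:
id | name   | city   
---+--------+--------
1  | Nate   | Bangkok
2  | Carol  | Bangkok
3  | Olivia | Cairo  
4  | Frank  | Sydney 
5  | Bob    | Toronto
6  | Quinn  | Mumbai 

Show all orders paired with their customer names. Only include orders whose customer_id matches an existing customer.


INNER JOIN keeps only orders rows whose customer_id matches an id in customers. Walk through each order:
  - order 1 (Router): customer_id=6 -> matches Quinn
  - order 2 (Tablet): customer_id=4 -> matches Frank
  - order 3 (Printer): customer_id=NULL, no match -> dropped
  - order 4 (Webcam): customer_id=1 -> matches Nate
  - order 5 (Lamp): customer_id=4 -> matches Frank
  - order 6 (Stapler): customer_id=4 -> matches Frank
  - order 7 (Charger): customer_id=6 -> matches Quinn
  - order 8 (Monitor): customer_id=2 -> matches Carol
So 1 of 8 rows is dropped.

SQL:
SELECT a.product, b.name AS customer
FROM orders a
INNER JOIN customers b ON a.customer_id = b.id

Result:
product | customer
--------+---------
Router  | Quinn   
Tablet  | Frank   
Webcam  | Nate    
Lamp    | Frank   
Stapler | Frank   
Charger | Quinn   
Monitor | Carol   


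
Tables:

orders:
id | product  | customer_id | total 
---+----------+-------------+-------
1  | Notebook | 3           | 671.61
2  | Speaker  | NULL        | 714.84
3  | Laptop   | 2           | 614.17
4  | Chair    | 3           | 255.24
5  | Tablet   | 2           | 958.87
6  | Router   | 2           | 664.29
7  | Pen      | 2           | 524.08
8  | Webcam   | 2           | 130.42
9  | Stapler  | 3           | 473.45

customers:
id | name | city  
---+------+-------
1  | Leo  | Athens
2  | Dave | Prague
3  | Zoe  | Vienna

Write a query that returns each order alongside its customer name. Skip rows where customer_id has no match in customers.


INNER JOIN keeps only orders rows whose customer_id matches an id in customers. Walk through each order:
  - order 1 (Notebook): customer_id=3 -> matches Zoe
  - order 2 (Speaker): customer_id=NULL, no match -> dropped
  - order 3 (Laptop): customer_id=2 -> matches Dave
  - order 4 (Chair): customer_id=3 -> matches Zoe
  - order 5 (Tablet): customer_id=2 -> matches Dave
  - order 6 (Router): customer_id=2 -> matches Dave
  - order 7 (Pen): customer_id=2 -> matches Dave
  - order 8 (Webcam): customer_id=2 -> matches Dave
  - order 9 (Stapler): customer_id=3 -> matches Zoe
So 1 of 9 rows is dropped.

SQL:
SELECT a.product, b.name AS customer
FROM orders a
INNER JOIN customers b ON a.customer_id = b.id

Result:
product  | customer
---------+---------
Notebook | Zoe     
Laptop   | Dave    
Chair    | Zoe     
Tablet   | Dave    
Router   | Dave    
Pen      | Dave    
Webcam   | Dave    
Stapler  | Zoe     


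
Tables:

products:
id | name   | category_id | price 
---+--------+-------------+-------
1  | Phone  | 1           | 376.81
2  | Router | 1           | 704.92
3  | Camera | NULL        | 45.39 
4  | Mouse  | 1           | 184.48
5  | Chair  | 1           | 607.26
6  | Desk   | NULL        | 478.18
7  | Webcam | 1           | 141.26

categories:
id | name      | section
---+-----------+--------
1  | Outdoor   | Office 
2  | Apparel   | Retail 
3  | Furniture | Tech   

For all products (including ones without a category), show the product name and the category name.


LEFT JOIN keeps every row from products (the left table); where category_id has no match in categories, the category columns become NULL. Walk through each product:
  - product 1 (Phone): category_id=1 -> matches Outdoor
  - product 2 (Router): category_id=1 -> matches Outdoor
  - product 3 (Camera): category_id=NULL, no match -> kept with NULL
  - product 4 (Mouse): category_id=1 -> matches Outdoor
  - product 5 (Chair): category_id=1 -> matches Outdoor
  - product 6 (Desk): category_id=NULL, no match -> kept with NULL
  - product 7 (Webcam): category_id=1 -> matches Outdoor
All 7 rows appear; 2 have NULL category.

SQL:
SELECT a.name, b.name AS category
FROM products a
LEFT JOIN categories b ON a.category_id = b.id

Result:
name   | category
-------+---------
Phone  | Outdoor 
Router | Outdoor 
Camera | NULL    
Mouse  | Outdoor 
Chair  | Outdoor 
Desk   | NULL    
Webcam | Outdoor 


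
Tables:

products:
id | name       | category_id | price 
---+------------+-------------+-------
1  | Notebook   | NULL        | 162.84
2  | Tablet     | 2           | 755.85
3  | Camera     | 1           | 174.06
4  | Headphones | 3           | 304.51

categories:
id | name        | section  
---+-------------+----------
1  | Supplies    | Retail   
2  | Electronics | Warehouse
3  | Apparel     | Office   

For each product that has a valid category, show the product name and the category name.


INNER JOIN keeps only products rows whose category_id matches an id in categories. Walk through each product:
  - product 1 (Notebook): category_id=NULL, no match -> dropped
  - product 2 (Tablet): category_id=2 -> matches Electronics
  - product 3 (Camera): category_id=1 -> matches Supplies
  - product 4 (Headphones): category_id=3 -> matches Apparel
So 1 of 4 rows is dropped.

SQL:
SELECT a.name, b.name AS category
FROM products a
INNER JOIN categories b ON a.category_id = b.id

Result:
name       | category   
-----------+------------
Tablet     | Electronics
Camera     | Supplies   
Headphones | Apparel    


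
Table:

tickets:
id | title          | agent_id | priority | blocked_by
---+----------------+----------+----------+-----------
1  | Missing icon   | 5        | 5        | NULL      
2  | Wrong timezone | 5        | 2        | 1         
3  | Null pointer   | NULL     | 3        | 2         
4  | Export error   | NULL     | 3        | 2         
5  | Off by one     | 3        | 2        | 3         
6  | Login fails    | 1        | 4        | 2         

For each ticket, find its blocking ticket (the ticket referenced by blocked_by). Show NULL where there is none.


This is a self-join: tickets is joined to a second copy of itself, matching each row's blocked_by to another row's id. Use LEFT JOIN so rows with blocked_by=NULL are kept.
  - ticket 1 (Missing icon): blocked_by=NULL -> NULL
  - ticket 2 (Wrong timezone): blocked_by=1 -> Missing icon
  - ticket 3 (Null pointer): blocked_by=2 -> Wrong timezone
  - ticket 4 (Export error): blocked_by=2 -> Wrong timezone
  - ticket 5 (Off by one): blocked_by=3 -> Null pointer
  - ticket 6 (Login fails): blocked_by=2 -> Wrong timezone

SQL:
SELECT a.title AS item, b.title AS blocked_by
FROM tickets a
LEFT JOIN tickets b ON a.blocked_by = b.id

Result:
item           | blocked_by    
---------------+---------------
Missing icon   | NULL          
Wrong timezone | Missing icon  
Null pointer   | Wrong timezone
Export error   | Wrong timezone
Off by one     | Null pointer  
Login fails    | Wrong timezone


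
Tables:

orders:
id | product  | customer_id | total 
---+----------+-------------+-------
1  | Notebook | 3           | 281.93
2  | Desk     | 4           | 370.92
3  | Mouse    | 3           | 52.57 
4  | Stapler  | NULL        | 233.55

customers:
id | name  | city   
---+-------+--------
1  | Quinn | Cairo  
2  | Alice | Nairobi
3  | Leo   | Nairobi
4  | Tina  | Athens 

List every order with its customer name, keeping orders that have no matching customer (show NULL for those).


LEFT JOIN keeps every row from orders (the left table); where customer_id has no match in customers, the customer columns become NULL. Walk through each order:
  - order 1 (Notebook): customer_id=3 -> matches Leo
  - order 2 (Desk): customer_id=4 -> matches Tina
  - order 3 (Mouse): customer_id=3 -> matches Leo
  - order 4 (Stapler): customer_id=NULL, no match -> kept with NULL
All 4 rows appear; 1 has NULL customer.

SQL:
SELECT a.product, b.name AS customer
FROM orders a
LEFT JOIN customers b ON a.customer_id = b.id

Result:
product  | customer
---------+---------
Notebook | Leo     
Desk     | Tina    
Mouse    | Leo     
Stapler  | NULL    


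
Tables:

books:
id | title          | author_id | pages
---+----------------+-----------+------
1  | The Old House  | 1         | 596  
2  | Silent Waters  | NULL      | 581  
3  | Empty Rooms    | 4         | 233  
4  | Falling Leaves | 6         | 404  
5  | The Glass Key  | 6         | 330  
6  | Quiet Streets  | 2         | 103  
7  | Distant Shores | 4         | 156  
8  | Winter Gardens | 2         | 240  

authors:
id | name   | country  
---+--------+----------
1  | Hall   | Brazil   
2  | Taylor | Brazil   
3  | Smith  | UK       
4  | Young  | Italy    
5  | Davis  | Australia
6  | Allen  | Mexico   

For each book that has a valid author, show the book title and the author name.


INNER JOIN keeps only books rows whose author_id matches an id in authors. Walk through each book:
  - book 1 (The Old House): author_id=1 -> matches Hall
  - book 2 (Silent Waters): author_id=NULL, no match -> dropped
  - book 3 (Empty Rooms): author_id=4 -> matches Young
  - book 4 (Falling Leaves): author_id=6 -> matches Allen
  - book 5 (The Glass Key): author_id=6 -> matches Allen
  - book 6 (Quiet Streets): author_id=2 -> matches Taylor
  - book 7 (Distant Shores): author_id=4 -> matches Young
  - book 8 (Winter Gardens): author_id=2 -> matches Taylor
So 1 of 8 rows is dropped.

SQL:
SELECT a.title, b.name AS author
FROM books a
INNER JOIN authors b ON a.author_id = b.id

Result:
title          | author
---------------+-------
The Old House  | Hall  
Empty Rooms    | Young 
Falling Leaves | Allen 
The Glass Key  | Allen 
Quiet Streets  | Taylor
Distant Shores | Young 
Winter Gardens | Taylor


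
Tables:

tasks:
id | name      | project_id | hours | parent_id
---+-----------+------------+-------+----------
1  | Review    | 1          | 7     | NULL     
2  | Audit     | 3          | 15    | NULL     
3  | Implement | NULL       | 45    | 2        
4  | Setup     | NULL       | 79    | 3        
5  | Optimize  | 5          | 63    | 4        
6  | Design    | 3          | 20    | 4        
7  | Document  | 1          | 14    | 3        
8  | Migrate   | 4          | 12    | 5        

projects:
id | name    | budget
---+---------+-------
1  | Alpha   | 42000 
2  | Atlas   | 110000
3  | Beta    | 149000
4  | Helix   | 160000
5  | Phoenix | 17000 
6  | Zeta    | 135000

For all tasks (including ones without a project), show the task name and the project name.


LEFT JOIN keeps every row from tasks (the left table); where project_id has no match in projects, the project columns become NULL. Walk through each task:
  - task 1 (Review): project_id=1 -> matches Alpha
  - task 2 (Audit): project_id=3 -> matches Beta
  - task 3 (Implement): project_id=NULL, no match -> kept with NULL
  - task 4 (Setup): project_id=NULL, no match -> kept with NULL
  - task 5 (Optimize): project_id=5 -> matches Phoenix
  - task 6 (Design): project_id=3 -> matches Beta
  - task 7 (Document): project_id=1 -> matches Alpha
  - task 8 (Migrate): project_id=4 -> matches Helix
All 8 rows appear; 2 have NULL project.

SQL:
SELECT a.name, b.name AS project
FROM tasks a
LEFT JOIN projects b ON a.project_id = b.id

Result:
name      | project
----------+--------
Review    | Alpha  
Audit     | Beta   
Implement | NULL   
Setup     | NULL   
Optimize  | Phoenix
Design    | Beta   
Document  | Alpha  
Migrate   | Helix  


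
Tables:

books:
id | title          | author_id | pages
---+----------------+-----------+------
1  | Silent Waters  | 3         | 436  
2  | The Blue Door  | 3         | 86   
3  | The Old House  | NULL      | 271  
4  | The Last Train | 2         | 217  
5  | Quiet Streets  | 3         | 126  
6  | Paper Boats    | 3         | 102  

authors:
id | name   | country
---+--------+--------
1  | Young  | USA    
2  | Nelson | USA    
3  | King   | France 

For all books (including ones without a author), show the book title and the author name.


LEFT JOIN keeps every row from books (the left table); where author_id has no match in authors, the author columns become NULL. Walk through each book:
  - book 1 (Silent Waters): author_id=3 -> matches King
  - book 2 (The Blue Door): author_id=3 -> matches King
  - book 3 (The Old House): author_id=NULL, no match -> kept with NULL
  - book 4 (The Last Train): author_id=2 -> matches Nelson
  - book 5 (Quiet Streets): author_id=3 -> matches King
  - book 6 (Paper Boats): author_id=3 -> matches King
All 6 rows appear; 1 has NULL author.

SQL:
SELECT a.title, b.name AS author
FROM books a
LEFT JOIN authors b ON a.author_id = b.id

Result:
title          | author
---------------+-------
Silent Waters  | King  
The Blue Door  | King  
The Old House  | NULL  
The Last Train | Nelson
Quiet Streets  | King  
Paper Boats    | King  
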